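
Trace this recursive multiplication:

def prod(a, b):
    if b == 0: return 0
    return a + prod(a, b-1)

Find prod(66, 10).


prod(66, 10) = 66 + prod(66, 9)
prod(66, 9) = 66 + prod(66, 8)
prod(66, 8) = 66 + prod(66, 7)
prod(66, 7) = 66 + prod(66, 6)
prod(66, 6) = 66 + prod(66, 5)
prod(66, 5) = 66 + prod(66, 4)
prod(66, 4) = 66 + prod(66, 3)
prod(66, 3) = 66 + prod(66, 2)
prod(66, 2) = 66 + prod(66, 1)
prod(66, 1) = 66 + prod(66, 0)
prod(66, 0) = 0  (base case)
Total: 66 + 66 + 66 + 66 + 66 + 66 + 66 + 66 + 66 + 66 + 0 = 660

660


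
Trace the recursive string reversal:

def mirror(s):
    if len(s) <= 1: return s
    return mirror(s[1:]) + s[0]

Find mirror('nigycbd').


mirror('nigycbd') = mirror('igycbd') + 'n'
mirror('igycbd') = mirror('gycbd') + 'i'
mirror('gycbd') = mirror('ycbd') + 'g'
mirror('ycbd') = mirror('cbd') + 'y'
mirror('cbd') = mirror('bd') + 'c'
mirror('bd') = mirror('d') + 'b'
mirror('d') = 'd'  (base case)
Concatenating: 'd' + 'b' + 'c' + 'y' + 'g' + 'i' + 'n' = 'dbcygin'

dbcygin


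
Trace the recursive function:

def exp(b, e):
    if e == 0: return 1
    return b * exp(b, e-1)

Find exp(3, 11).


exp(3, 11)
= 3 * exp(3, 10)
= 3 * 3 * exp(3, 9)
= 3 * 3 * 3 * exp(3, 8)
= 3 * 3 * 3 * 3 * exp(3, 7)
= 3 * 3 * 3 * 3 * 3 * exp(3, 6)
= 3 * 3 * 3 * 3 * 3 * 3 * exp(3, 5)
= 3 * 3 * 3 * 3 * 3 * 3 * 3 * exp(3, 4)
= 3 * 3 * 3 * 3 * 3 * 3 * 3 * 3 * exp(3, 3)
= 3 * 3 * 3 * 3 * 3 * 3 * 3 * 3 * 3 * exp(3, 2)
= 3 * 3 * 3 * 3 * 3 * 3 * 3 * 3 * 3 * 3 * exp(3, 1)
= 3 * 3 * 3 * 3 * 3 * 3 * 3 * 3 * 3 * 3 * 3 * exp(3, 0)
= 3 * 3 * 3 * 3 * 3 * 3 * 3 * 3 * 3 * 3 * 3 * 1
= 177147

177147


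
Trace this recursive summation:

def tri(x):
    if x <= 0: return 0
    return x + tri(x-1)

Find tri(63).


tri(63)
= 63 + 62 + 61 + 60 + 59 + 58 + 57 + 56 + 55 + 54 + 53 + 52 + 51 + 50 + 49 + 48 + 47 + 46 + 45 + 44 + 43 + 42 + 41 + 40 + 39 + 38 + 37 + 36 + 35 + 34 + 33 + 32 + 31 + 30 + 29 + 28 + 27 + 26 + 25 + 24 + 23 + 22 + 21 + 20 + 19 + 18 + 17 + 16 + 15 + 14 + 13 + 12 + 11 + 10 + 9 + 8 + 7 + 6 + 5 + 4 + 3 + 2 + 1 + tri(0)
= 63 + 62 + 61 + 60 + 59 + 58 + 57 + 56 + 55 + 54 + 53 + 52 + 51 + 50 + 49 + 48 + 47 + 46 + 45 + 44 + 43 + 42 + 41 + 40 + 39 + 38 + 37 + 36 + 35 + 34 + 33 + 32 + 31 + 30 + 29 + 28 + 27 + 26 + 25 + 24 + 23 + 22 + 21 + 20 + 19 + 18 + 17 + 16 + 15 + 14 + 13 + 12 + 11 + 10 + 9 + 8 + 7 + 6 + 5 + 4 + 3 + 2 + 1 + 0
= 2016

2016


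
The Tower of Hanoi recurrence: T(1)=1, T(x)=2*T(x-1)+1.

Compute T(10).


T(10) = 2 * T(9) + 1
T(9) = 2 * T(8) + 1
T(8) = 2 * T(7) + 1
T(7) = 2 * T(6) + 1
T(6) = 2 * T(5) + 1
T(5) = 2 * T(4) + 1
T(4) = 2 * T(3) + 1
T(3) = 2 * T(2) + 1
T(2) = 2 * T(1) + 1
T(1) = 1  (base case)
T(2) = 2 * 1 + 1 = 3
T(3) = 2 * 3 + 1 = 7
T(4) = 2 * 7 + 1 = 15
T(5) = 2 * 15 + 1 = 31
T(6) = 2 * 31 + 1 = 63
T(7) = 2 * 63 + 1 = 127
T(8) = 2 * 127 + 1 = 255
T(9) = 2 * 255 + 1 = 511
T(10) = 2 * 511 + 1 = 1023

1023


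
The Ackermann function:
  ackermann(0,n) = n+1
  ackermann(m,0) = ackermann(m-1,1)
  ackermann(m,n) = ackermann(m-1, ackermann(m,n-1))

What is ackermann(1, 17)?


ackermann(1, 17) = ackermann(0, ackermann(1, 16))
  ackermann(1, 16) = ackermann(0, ackermann(1, 15))
    ackermann(1, 15) = ackermann(0, ackermann(1, 14))
      ackermann(1, 14) = ackermann(0, ackermann(1, 13))
        ackermann(1, 13) = ackermann(0, ackermann(1, 12))
          ackermann(1, 12) = ackermann(0, ackermann(1, 11))
          ackermann(1, 11) = ackermann(0, ackermann(1, 10))
          ackermann(1, 10) = ackermann(0, ackermann(1, 9))
          ackermann(1, 9) = ackermann(0, ackermann(1, 8))
          ackermann(1, 8) = ackermann(0, ackermann(1, 7))
          ackermann(1, 7) = ackermann(0, ackermann(1, 6))
          ackermann(1, 6) = ackermann(0, ackermann(1, 5))
          ackermann(1, 5) = ackermann(0, ackermann(1, 4))
          ackermann(1, 4) = ackermann(0, ackermann(1, 3))
          ackermann(1, 3) = ackermann(0, ackermann(1, 2))
          ackermann(1, 2) = ackermann(0, ackermann(1, 1))
          ackermann(1, 1) = ackermann(0, ackermann(1, 0))
          ackermann(1, 0) = ackermann(0, 1)
          ackermann(0, 1) = 2
            = ackermann(0, 2)
          ackermann(0, 2) = 3
            = ackermann(0, 3)
          ackermann(0, 3) = 4
            = ackermann(0, 4)
          ackermann(0, 4) = 5
... (trace truncated)
Result: ackermann(1, 17) = 19

19


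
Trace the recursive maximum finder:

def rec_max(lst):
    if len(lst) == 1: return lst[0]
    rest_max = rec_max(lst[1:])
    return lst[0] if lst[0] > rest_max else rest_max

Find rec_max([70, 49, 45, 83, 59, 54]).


rec_max([70, 49, 45, 83, 59, 54]): compare 70 with rec_max([49, 45, 83, 59, 54])
rec_max([49, 45, 83, 59, 54]): compare 49 with rec_max([45, 83, 59, 54])
rec_max([45, 83, 59, 54]): compare 45 with rec_max([83, 59, 54])
rec_max([83, 59, 54]): compare 83 with rec_max([59, 54])
rec_max([59, 54]): compare 59 with rec_max([54])
rec_max([54]) = 54  (base case)
Compare 59 with 54 -> 59
Compare 83 with 59 -> 83
Compare 45 with 83 -> 83
Compare 49 with 83 -> 83
Compare 70 with 83 -> 83

83


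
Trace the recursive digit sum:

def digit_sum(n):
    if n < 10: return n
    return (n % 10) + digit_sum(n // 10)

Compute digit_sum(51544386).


digit_sum(51544386) = 6 + digit_sum(5154438)
digit_sum(5154438) = 8 + digit_sum(515443)
digit_sum(515443) = 3 + digit_sum(51544)
digit_sum(51544) = 4 + digit_sum(5154)
digit_sum(5154) = 4 + digit_sum(515)
digit_sum(515) = 5 + digit_sum(51)
digit_sum(51) = 1 + digit_sum(5)
digit_sum(5) = 5  (base case)
Total: 6 + 8 + 3 + 4 + 4 + 5 + 1 + 5 = 36

36


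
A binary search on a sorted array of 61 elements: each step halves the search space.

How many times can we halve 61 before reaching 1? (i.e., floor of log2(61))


61 / 2 = 30
30 / 2 = 15
15 / 2 = 7
7 / 2 = 3
3 / 2 = 1
Reached 1 after 5 halvings

5


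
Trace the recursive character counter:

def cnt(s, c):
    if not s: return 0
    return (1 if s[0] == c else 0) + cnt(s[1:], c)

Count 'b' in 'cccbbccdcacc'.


s[0]='c' != 'b' -> 0
s[0]='c' != 'b' -> 0
s[0]='c' != 'b' -> 0
s[0]='b' == 'b' -> 1
s[0]='b' == 'b' -> 1
s[0]='c' != 'b' -> 0
s[0]='c' != 'b' -> 0
s[0]='d' != 'b' -> 0
s[0]='c' != 'b' -> 0
s[0]='a' != 'b' -> 0
s[0]='c' != 'b' -> 0
s[0]='c' != 'b' -> 0
Sum: 0 + 0 + 0 + 1 + 1 + 0 + 0 + 0 + 0 + 0 + 0 + 0 = 2

2


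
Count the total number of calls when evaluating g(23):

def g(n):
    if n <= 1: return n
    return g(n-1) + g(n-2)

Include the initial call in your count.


Let C(n) = total calls for g(n)
C(0) = 1, C(1) = 1
C(2) = 1 + C(1) + C(0) = 1 + 1 + 1 = 3
C(3) = 1 + C(2) + C(1) = 1 + 3 + 1 = 5
C(4) = 1 + C(3) + C(2) = 1 + 5 + 3 = 9
C(5) = 1 + C(4) + C(3) = 1 + 9 + 5 = 15
C(6) = 1 + C(5) + C(4) = 1 + 15 + 9 = 25
C(7) = 1 + C(6) + C(5) = 1 + 25 + 15 = 41
C(8) = 1 + C(7) + C(6) = 1 + 41 + 25 = 67
C(9) = 1 + C(8) + C(7) = 1 + 67 + 41 = 109
C(10) = 1 + C(9) + C(8) = 1 + 109 + 67 = 177
C(11) = 1 + C(10) + C(9) = 1 + 177 + 109 = 287
C(12) = 1 + C(11) + C(10) = 1 + 287 + 177 = 465
C(13) = 1 + C(12) + C(11) = 1 + 465 + 287 = 753
C(14) = 1 + C(13) + C(12) = 1 + 753 + 465 = 1219
C(15) = 1 + C(14) + C(13) = 1 + 1219 + 753 = 1973
C(16) = 1 + C(15) + C(14) = 1 + 1973 + 1219 = 3193
C(17) = 1 + C(16) + C(15) = 1 + 3193 + 1973 = 5167
C(18) = 1 + C(17) + C(16) = 1 + 5167 + 3193 = 8361
C(19) = 1 + C(18) + C(17) = 1 + 8361 + 5167 = 13529
C(20) = 1 + C(19) + C(18) = 1 + 13529 + 8361 = 21891
C(21) = 1 + C(20) + C(19) = 1 + 21891 + 13529 = 35421
C(22) = 1 + C(21) + C(20) = 1 + 35421 + 21891 = 57313
C(23) = 1 + C(22) + C(21) = 1 + 57313 + 35421 = 92735

92735


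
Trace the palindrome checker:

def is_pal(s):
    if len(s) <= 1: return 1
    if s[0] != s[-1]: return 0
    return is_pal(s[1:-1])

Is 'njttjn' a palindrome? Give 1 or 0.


is_pal('njttjn'): s[0]='n' == s[-1]='n' -> check is_pal('jttj')
is_pal('jttj'): s[0]='j' == s[-1]='j' -> check is_pal('tt')
is_pal('tt'): s[0]='t' == s[-1]='t' -> check is_pal('')
is_pal(''): len <= 1 -> return 1  (base case)
Result: 1 (palindrome)

1


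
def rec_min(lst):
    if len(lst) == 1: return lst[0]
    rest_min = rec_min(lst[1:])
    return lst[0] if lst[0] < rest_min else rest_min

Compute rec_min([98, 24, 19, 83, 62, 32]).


rec_min([98, 24, 19, 83, 62, 32]): compare 98 with rec_min([24, 19, 83, 62, 32])
rec_min([24, 19, 83, 62, 32]): compare 24 with rec_min([19, 83, 62, 32])
rec_min([19, 83, 62, 32]): compare 19 with rec_min([83, 62, 32])
rec_min([83, 62, 32]): compare 83 with rec_min([62, 32])
rec_min([62, 32]): compare 62 with rec_min([32])
rec_min([32]) = 32  (base case)
Compare 62 with 32 -> 32
Compare 83 with 32 -> 32
Compare 19 with 32 -> 19
Compare 24 with 19 -> 19
Compare 98 with 19 -> 19

19


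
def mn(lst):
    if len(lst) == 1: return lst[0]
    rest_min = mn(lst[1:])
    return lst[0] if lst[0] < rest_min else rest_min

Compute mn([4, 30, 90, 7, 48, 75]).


mn([4, 30, 90, 7, 48, 75]): compare 4 with mn([30, 90, 7, 48, 75])
mn([30, 90, 7, 48, 75]): compare 30 with mn([90, 7, 48, 75])
mn([90, 7, 48, 75]): compare 90 with mn([7, 48, 75])
mn([7, 48, 75]): compare 7 with mn([48, 75])
mn([48, 75]): compare 48 with mn([75])
mn([75]) = 75  (base case)
Compare 48 with 75 -> 48
Compare 7 with 48 -> 7
Compare 90 with 7 -> 7
Compare 30 with 7 -> 7
Compare 4 with 7 -> 4

4


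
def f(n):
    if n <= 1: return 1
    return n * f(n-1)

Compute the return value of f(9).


f(9)
= 9 * f(8)
= 9 * 8 * f(7)
= 9 * 8 * 7 * f(6)
= 9 * 8 * 7 * 6 * f(5)
= 9 * 8 * 7 * 6 * 5 * f(4)
= 9 * 8 * 7 * 6 * 5 * 4 * f(3)
= 9 * 8 * 7 * 6 * 5 * 4 * 3 * f(2)
= 9 * 8 * 7 * 6 * 5 * 4 * 3 * 2 * f(1)
= 9 * 8 * 7 * 6 * 5 * 4 * 3 * 2 * 1
= 362880

362880


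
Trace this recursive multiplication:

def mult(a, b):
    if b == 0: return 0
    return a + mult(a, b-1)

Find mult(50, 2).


mult(50, 2) = 50 + mult(50, 1)
mult(50, 1) = 50 + mult(50, 0)
mult(50, 0) = 0  (base case)
Total: 50 + 50 + 0 = 100

100


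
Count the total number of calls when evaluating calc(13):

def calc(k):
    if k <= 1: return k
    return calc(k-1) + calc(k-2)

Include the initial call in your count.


Let C(n) = total calls for calc(n)
C(0) = 1, C(1) = 1
C(2) = 1 + C(1) + C(0) = 1 + 1 + 1 = 3
C(3) = 1 + C(2) + C(1) = 1 + 3 + 1 = 5
C(4) = 1 + C(3) + C(2) = 1 + 5 + 3 = 9
C(5) = 1 + C(4) + C(3) = 1 + 9 + 5 = 15
C(6) = 1 + C(5) + C(4) = 1 + 15 + 9 = 25
C(7) = 1 + C(6) + C(5) = 1 + 25 + 15 = 41
C(8) = 1 + C(7) + C(6) = 1 + 41 + 25 = 67
C(9) = 1 + C(8) + C(7) = 1 + 67 + 41 = 109
C(10) = 1 + C(9) + C(8) = 1 + 109 + 67 = 177
C(11) = 1 + C(10) + C(9) = 1 + 177 + 109 = 287
C(12) = 1 + C(11) + C(10) = 1 + 287 + 177 = 465
C(13) = 1 + C(12) + C(11) = 1 + 465 + 287 = 753

753


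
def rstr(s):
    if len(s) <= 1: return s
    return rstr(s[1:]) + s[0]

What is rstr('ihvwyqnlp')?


rstr('ihvwyqnlp') = rstr('hvwyqnlp') + 'i'
rstr('hvwyqnlp') = rstr('vwyqnlp') + 'h'
rstr('vwyqnlp') = rstr('wyqnlp') + 'v'
rstr('wyqnlp') = rstr('yqnlp') + 'w'
rstr('yqnlp') = rstr('qnlp') + 'y'
rstr('qnlp') = rstr('nlp') + 'q'
rstr('nlp') = rstr('lp') + 'n'
rstr('lp') = rstr('p') + 'l'
rstr('p') = 'p'  (base case)
Concatenating: 'p' + 'l' + 'n' + 'q' + 'y' + 'w' + 'v' + 'h' + 'i' = 'plnqywvhi'

plnqywvhi


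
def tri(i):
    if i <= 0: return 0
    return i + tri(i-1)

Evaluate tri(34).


tri(34)
= 34 + 33 + 32 + 31 + 30 + 29 + 28 + 27 + 26 + 25 + 24 + 23 + 22 + 21 + 20 + 19 + 18 + 17 + 16 + 15 + 14 + 13 + 12 + 11 + 10 + 9 + 8 + 7 + 6 + 5 + 4 + 3 + 2 + 1 + tri(0)
= 34 + 33 + 32 + 31 + 30 + 29 + 28 + 27 + 26 + 25 + 24 + 23 + 22 + 21 + 20 + 19 + 18 + 17 + 16 + 15 + 14 + 13 + 12 + 11 + 10 + 9 + 8 + 7 + 6 + 5 + 4 + 3 + 2 + 1 + 0
= 595

595


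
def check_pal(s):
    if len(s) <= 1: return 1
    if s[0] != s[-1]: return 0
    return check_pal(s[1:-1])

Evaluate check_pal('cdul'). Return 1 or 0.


check_pal('cdul'): s[0]='c' != s[-1]='l' -> return 0
Result: 0 (not a palindrome)

0


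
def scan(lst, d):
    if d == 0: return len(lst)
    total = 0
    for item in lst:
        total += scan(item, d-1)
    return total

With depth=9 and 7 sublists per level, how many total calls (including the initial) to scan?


At depth 0 (root): 1 call
At depth 1: each of 1 parents calls scan on 7 children = 7 calls
At depth 2: each of 7 parents calls scan on 7 children = 49 calls
At depth 3: each of 49 parents calls scan on 7 children = 343 calls
At depth 4: each of 343 parents calls scan on 7 children = 2401 calls
At depth 5: each of 2401 parents calls scan on 7 children = 16807 calls
At depth 6: each of 16807 parents calls scan on 7 children = 117649 calls
At depth 7: each of 117649 parents calls scan on 7 children = 823543 calls
At depth 8: each of 823543 parents calls scan on 7 children = 5764801 calls
At depth 9: each of 5764801 parents calls scan on 7 children = 40353607 calls
Total: 1 + 7 + 49 + 343 + 2401 + 16807 + 117649 + 823543 + 5764801 + 40353607 = 47079208

47079208


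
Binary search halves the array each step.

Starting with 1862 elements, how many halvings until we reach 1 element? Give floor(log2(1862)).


1862 / 2 = 931
931 / 2 = 465
465 / 2 = 232
232 / 2 = 116
116 / 2 = 58
58 / 2 = 29
29 / 2 = 14
14 / 2 = 7
7 / 2 = 3
3 / 2 = 1
Reached 1 after 10 halvings

10


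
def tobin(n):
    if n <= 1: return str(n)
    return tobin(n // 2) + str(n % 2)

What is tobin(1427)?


tobin(1427) = tobin(713) + '1'
tobin(713) = tobin(356) + '1'
tobin(356) = tobin(178) + '0'
tobin(178) = tobin(89) + '0'
tobin(89) = tobin(44) + '1'
tobin(44) = tobin(22) + '0'
tobin(22) = tobin(11) + '0'
tobin(11) = tobin(5) + '1'
tobin(5) = tobin(2) + '1'
tobin(2) = tobin(1) + '0'
tobin(1) = '1'  (base case)
Concatenating: '1' + '0' + '1' + '1' + '0' + '0' + '1' + '0' + '0' + '1' + '1' = '10110010011'

10110010011


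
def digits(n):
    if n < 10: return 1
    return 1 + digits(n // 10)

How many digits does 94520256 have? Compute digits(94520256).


digits(94520256) = 1 + digits(9452025)
digits(9452025) = 1 + digits(945202)
digits(945202) = 1 + digits(94520)
digits(94520) = 1 + digits(9452)
digits(9452) = 1 + digits(945)
digits(945) = 1 + digits(94)
digits(94) = 1 + digits(9)
digits(9) = 1  (base case: 9 < 10)
Unwinding: 1 + 1 + 1 + 1 + 1 + 1 + 1 + 1 = 8

8


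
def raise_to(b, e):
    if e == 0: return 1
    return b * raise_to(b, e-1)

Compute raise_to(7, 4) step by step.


raise_to(7, 4)
= 7 * raise_to(7, 3)
= 7 * 7 * raise_to(7, 2)
= 7 * 7 * 7 * raise_to(7, 1)
= 7 * 7 * 7 * 7 * raise_to(7, 0)
= 7 * 7 * 7 * 7 * 1
= 2401

2401


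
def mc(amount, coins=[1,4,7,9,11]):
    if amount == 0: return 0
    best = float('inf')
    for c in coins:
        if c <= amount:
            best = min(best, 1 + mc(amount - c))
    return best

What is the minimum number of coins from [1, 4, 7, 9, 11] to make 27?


Building up with DP:
mc(0) = 0
mc(1) = min(1+mc(0)=1+0=1) = 1
mc(2) = min(1+mc(1)=1+1=2) = 2
mc(3) = min(1+mc(2)=1+2=3) = 3
mc(4) = min(1+mc(3)=1+3=4, 1+mc(0)=1+0=1) = 1
mc(5) = min(1+mc(4)=1+1=2, 1+mc(1)=1+1=2) = 2
mc(6) = min(1+mc(5)=1+2=3, 1+mc(2)=1+2=3) = 3
mc(7) = min(1+mc(6)=1+3=4, 1+mc(3)=1+3=4, 1+mc(0)=1+0=1) = 1
mc(8) = min(1+mc(7)=1+1=2, 1+mc(4)=1+1=2, 1+mc(1)=1+1=2) = 2
mc(9) = min(1+mc(8)=1+2=3, 1+mc(5)=1+2=3, 1+mc(2)=1+2=3, 1+mc(0)=1+0=1) = 1
mc(10) = min(1+mc(9)=1+1=2, 1+mc(6)=1+3=4, 1+mc(3)=1+3=4, 1+mc(1)=1+1=2) = 2
mc(11) = min(1+mc(10)=1+2=3, 1+mc(7)=1+1=2, 1+mc(4)=1+1=2, 1+mc(2)=1+2=3, 1+mc(0)=1+0=1) = 1
mc(12) = min(1+mc(11)=1+1=2, 1+mc(8)=1+2=3, 1+mc(5)=1+2=3, 1+mc(3)=1+3=4, 1+mc(1)=1+1=2) = 2
mc(13) = min(1+mc(12)=1+2=3, 1+mc(9)=1+1=2, 1+mc(6)=1+3=4, 1+mc(4)=1+1=2, 1+mc(2)=1+2=3) = 2
mc(14) = min(1+mc(13)=1+2=3, 1+mc(10)=1+2=3, 1+mc(7)=1+1=2, 1+mc(5)=1+2=3, 1+mc(3)=1+3=4) = 2
mc(15) = min(1+mc(14)=1+2=3, 1+mc(11)=1+1=2, 1+mc(8)=1+2=3, 1+mc(6)=1+3=4, 1+mc(4)=1+1=2) = 2
mc(16) = min(1+mc(15)=1+2=3, 1+mc(12)=1+2=3, 1+mc(9)=1+1=2, 1+mc(7)=1+1=2, 1+mc(5)=1+2=3) = 2
mc(17) = min(1+mc(16)=1+2=3, 1+mc(13)=1+2=3, 1+mc(10)=1+2=3, 1+mc(8)=1+2=3, 1+mc(6)=1+3=4) = 3
mc(18) = min(1+mc(17)=1+3=4, 1+mc(14)=1+2=3, 1+mc(11)=1+1=2, 1+mc(9)=1+1=2, 1+mc(7)=1+1=2) = 2
mc(19) = min(1+mc(18)=1+2=3, 1+mc(15)=1+2=3, 1+mc(12)=1+2=3, 1+mc(10)=1+2=3, 1+mc(8)=1+2=3) = 3
mc(20) = min(1+mc(19)=1+3=4, 1+mc(16)=1+2=3, 1+mc(13)=1+2=3, 1+mc(11)=1+1=2, 1+mc(9)=1+1=2) = 2
mc(21) = min(1+mc(20)=1+2=3, 1+mc(17)=1+3=4, 1+mc(14)=1+2=3, 1+mc(12)=1+2=3, 1+mc(10)=1+2=3) = 3
mc(22) = min(1+mc(21)=1+3=4, 1+mc(18)=1+2=3, 1+mc(15)=1+2=3, 1+mc(13)=1+2=3, 1+mc(11)=1+1=2) = 2
mc(23) = min(1+mc(22)=1+2=3, 1+mc(19)=1+3=4, 1+mc(16)=1+2=3, 1+mc(14)=1+2=3, 1+mc(12)=1+2=3) = 3
mc(24) = min(1+mc(23)=1+3=4, 1+mc(20)=1+2=3, 1+mc(17)=1+3=4, 1+mc(15)=1+2=3, 1+mc(13)=1+2=3) = 3
mc(25) = min(1+mc(24)=1+3=4, 1+mc(21)=1+3=4, 1+mc(18)=1+2=3, 1+mc(16)=1+2=3, 1+mc(14)=1+2=3) = 3
mc(26) = min(1+mc(25)=1+3=4, 1+mc(22)=1+2=3, 1+mc(19)=1+3=4, 1+mc(17)=1+3=4, 1+mc(15)=1+2=3) = 3
mc(27) = min(1+mc(26)=1+3=4, 1+mc(23)=1+3=4, 1+mc(20)=1+2=3, 1+mc(18)=1+2=3, 1+mc(16)=1+2=3) = 3

3


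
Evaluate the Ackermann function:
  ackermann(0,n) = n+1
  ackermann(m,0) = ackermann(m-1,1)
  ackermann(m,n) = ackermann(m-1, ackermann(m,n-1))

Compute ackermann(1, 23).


ackermann(1, 23) = ackermann(0, ackermann(1, 22))
  ackermann(1, 22) = ackermann(0, ackermann(1, 21))
    ackermann(1, 21) = ackermann(0, ackermann(1, 20))
      ackermann(1, 20) = ackermann(0, ackermann(1, 19))
        ackermann(1, 19) = ackermann(0, ackermann(1, 18))
          ackermann(1, 18) = ackermann(0, ackermann(1, 17))
          ackermann(1, 17) = ackermann(0, ackermann(1, 16))
          ackermann(1, 16) = ackermann(0, ackermann(1, 15))
          ackermann(1, 15) = ackermann(0, ackermann(1, 14))
          ackermann(1, 14) = ackermann(0, ackermann(1, 13))
          ackermann(1, 13) = ackermann(0, ackermann(1, 12))
          ackermann(1, 12) = ackermann(0, ackermann(1, 11))
          ackermann(1, 11) = ackermann(0, ackermann(1, 10))
          ackermann(1, 10) = ackermann(0, ackermann(1, 9))
          ackermann(1, 9) = ackermann(0, ackermann(1, 8))
          ackermann(1, 8) = ackermann(0, ackermann(1, 7))
          ackermann(1, 7) = ackermann(0, ackermann(1, 6))
          ackermann(1, 6) = ackermann(0, ackermann(1, 5))
          ackermann(1, 5) = ackermann(0, ackermann(1, 4))
          ackermann(1, 4) = ackermann(0, ackermann(1, 3))
          ackermann(1, 3) = ackermann(0, ackermann(1, 2))
          ackermann(1, 2) = ackermann(0, ackermann(1, 1))
          ackermann(1, 1) = ackermann(0, ackermann(1, 0))
          ackermann(1, 0) = ackermann(0, 1)
          ackermann(0, 1) = 2
... (trace truncated)
Result: ackermann(1, 23) = 25

25


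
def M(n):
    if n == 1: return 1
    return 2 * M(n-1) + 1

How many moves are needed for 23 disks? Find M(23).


M(23) = 2 * M(22) + 1
M(22) = 2 * M(21) + 1
M(21) = 2 * M(20) + 1
M(20) = 2 * M(19) + 1
M(19) = 2 * M(18) + 1
M(18) = 2 * M(17) + 1
M(17) = 2 * M(16) + 1
M(16) = 2 * M(15) + 1
M(15) = 2 * M(14) + 1
M(14) = 2 * M(13) + 1
M(13) = 2 * M(12) + 1
M(12) = 2 * M(11) + 1
M(11) = 2 * M(10) + 1
M(10) = 2 * M(9) + 1
M(9) = 2 * M(8) + 1
M(8) = 2 * M(7) + 1
M(7) = 2 * M(6) + 1
M(6) = 2 * M(5) + 1
M(5) = 2 * M(4) + 1
M(4) = 2 * M(3) + 1
M(3) = 2 * M(2) + 1
M(2) = 2 * M(1) + 1
M(1) = 1  (base case)
M(2) = 2 * 1 + 1 = 3
M(3) = 2 * 3 + 1 = 7
M(4) = 2 * 7 + 1 = 15
M(5) = 2 * 15 + 1 = 31
M(6) = 2 * 31 + 1 = 63
M(7) = 2 * 63 + 1 = 127
M(8) = 2 * 127 + 1 = 255
M(9) = 2 * 255 + 1 = 511
M(10) = 2 * 511 + 1 = 1023
M(11) = 2 * 1023 + 1 = 2047
M(12) = 2 * 2047 + 1 = 4095
M(13) = 2 * 4095 + 1 = 8191
M(14) = 2 * 8191 + 1 = 16383
M(15) = 2 * 16383 + 1 = 32767
M(16) = 2 * 32767 + 1 = 65535
M(17) = 2 * 65535 + 1 = 131071
M(18) = 2 * 131071 + 1 = 262143
M(19) = 2 * 262143 + 1 = 524287
M(20) = 2 * 524287 + 1 = 1048575
M(21) = 2 * 1048575 + 1 = 2097151
M(22) = 2 * 2097151 + 1 = 4194303
M(23) = 2 * 4194303 + 1 = 8388607

8388607


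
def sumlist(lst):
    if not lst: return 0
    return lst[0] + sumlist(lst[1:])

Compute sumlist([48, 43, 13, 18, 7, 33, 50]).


sumlist([48, 43, 13, 18, 7, 33, 50]) = 48 + sumlist([43, 13, 18, 7, 33, 50])
sumlist([43, 13, 18, 7, 33, 50]) = 43 + sumlist([13, 18, 7, 33, 50])
sumlist([13, 18, 7, 33, 50]) = 13 + sumlist([18, 7, 33, 50])
sumlist([18, 7, 33, 50]) = 18 + sumlist([7, 33, 50])
sumlist([7, 33, 50]) = 7 + sumlist([33, 50])
sumlist([33, 50]) = 33 + sumlist([50])
sumlist([50]) = 50 + sumlist([])
sumlist([]) = 0  (base case)
Total: 48 + 43 + 13 + 18 + 7 + 33 + 50 + 0 = 212

212


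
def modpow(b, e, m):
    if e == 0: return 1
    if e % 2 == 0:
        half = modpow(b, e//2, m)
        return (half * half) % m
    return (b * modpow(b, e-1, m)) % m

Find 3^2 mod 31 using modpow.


modpow(3, 2, 31): e is even, compute modpow(3, 1, 31)
  modpow(3, 1, 31): e is odd, compute modpow(3, 0, 31)
    modpow(3, 0, 31) = 1
  (3 * 1) % 31 = 3
half=3, (3*3) % 31 = 9

9


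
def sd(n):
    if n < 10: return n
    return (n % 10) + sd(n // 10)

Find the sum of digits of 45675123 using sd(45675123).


sd(45675123) = 3 + sd(4567512)
sd(4567512) = 2 + sd(456751)
sd(456751) = 1 + sd(45675)
sd(45675) = 5 + sd(4567)
sd(4567) = 7 + sd(456)
sd(456) = 6 + sd(45)
sd(45) = 5 + sd(4)
sd(4) = 4  (base case)
Total: 3 + 2 + 1 + 5 + 7 + 6 + 5 + 4 = 33

33


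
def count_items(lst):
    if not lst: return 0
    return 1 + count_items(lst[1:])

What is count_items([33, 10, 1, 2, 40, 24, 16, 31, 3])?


count_items([33, 10, 1, 2, 40, 24, 16, 31, 3]) = 1 + count_items([10, 1, 2, 40, 24, 16, 31, 3])
count_items([10, 1, 2, 40, 24, 16, 31, 3]) = 1 + count_items([1, 2, 40, 24, 16, 31, 3])
count_items([1, 2, 40, 24, 16, 31, 3]) = 1 + count_items([2, 40, 24, 16, 31, 3])
count_items([2, 40, 24, 16, 31, 3]) = 1 + count_items([40, 24, 16, 31, 3])
count_items([40, 24, 16, 31, 3]) = 1 + count_items([24, 16, 31, 3])
count_items([24, 16, 31, 3]) = 1 + count_items([16, 31, 3])
count_items([16, 31, 3]) = 1 + count_items([31, 3])
count_items([31, 3]) = 1 + count_items([3])
count_items([3]) = 1 + count_items([])
count_items([]) = 0  (base case)
Unwinding: 1 + 1 + 1 + 1 + 1 + 1 + 1 + 1 + 1 + 0 = 9

9


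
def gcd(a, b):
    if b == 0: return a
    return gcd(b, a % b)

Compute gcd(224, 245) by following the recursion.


gcd(224, 245) = gcd(245, 224)
gcd(245, 224) = gcd(224, 21)
gcd(224, 21) = gcd(21, 14)
gcd(21, 14) = gcd(14, 7)
gcd(14, 7) = gcd(7, 0)
gcd(7, 0) = 7  (base case)

7


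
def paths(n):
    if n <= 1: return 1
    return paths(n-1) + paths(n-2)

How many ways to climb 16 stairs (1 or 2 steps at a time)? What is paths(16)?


Building up from base cases:
paths(0) = 1
paths(1) = 1
paths(2) = paths(1) + paths(0) = 1 + 1 = 2
paths(3) = paths(2) + paths(1) = 2 + 1 = 3
paths(4) = paths(3) + paths(2) = 3 + 2 = 5
paths(5) = paths(4) + paths(3) = 5 + 3 = 8
paths(6) = paths(5) + paths(4) = 8 + 5 = 13
paths(7) = paths(6) + paths(5) = 13 + 8 = 21
paths(8) = paths(7) + paths(6) = 21 + 13 = 34
paths(9) = paths(8) + paths(7) = 34 + 21 = 55
paths(10) = paths(9) + paths(8) = 55 + 34 = 89
paths(11) = paths(10) + paths(9) = 89 + 55 = 144
paths(12) = paths(11) + paths(10) = 144 + 89 = 233
paths(13) = paths(12) + paths(11) = 233 + 144 = 377
paths(14) = paths(13) + paths(12) = 377 + 233 = 610
paths(15) = paths(14) + paths(13) = 610 + 377 = 987
paths(16) = paths(15) + paths(14) = 987 + 610 = 1597

1597


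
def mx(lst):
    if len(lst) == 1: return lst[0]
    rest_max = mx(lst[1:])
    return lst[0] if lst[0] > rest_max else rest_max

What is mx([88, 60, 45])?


mx([88, 60, 45]): compare 88 with mx([60, 45])
mx([60, 45]): compare 60 with mx([45])
mx([45]) = 45  (base case)
Compare 60 with 45 -> 60
Compare 88 with 60 -> 88

88


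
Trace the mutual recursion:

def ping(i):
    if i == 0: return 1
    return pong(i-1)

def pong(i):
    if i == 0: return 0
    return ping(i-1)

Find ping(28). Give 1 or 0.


ping(28) = pong(27)
pong(27) = ping(26)
ping(26) = pong(25)
pong(25) = ping(24)
ping(24) = pong(23)
pong(23) = ping(22)
ping(22) = pong(21)
pong(21) = ping(20)
ping(20) = pong(19)
pong(19) = ping(18)
ping(18) = pong(17)
pong(17) = ping(16)
ping(16) = pong(15)
pong(15) = ping(14)
ping(14) = pong(13)
pong(13) = ping(12)
ping(12) = pong(11)
pong(11) = ping(10)
ping(10) = pong(9)
pong(9) = ping(8)
ping(8) = pong(7)
pong(7) = ping(6)
ping(6) = pong(5)
pong(5) = ping(4)
ping(4) = pong(3)
pong(3) = ping(2)
ping(2) = pong(1)
pong(1) = ping(0)
ping(0) = 1  (base case)
Result: 1

1


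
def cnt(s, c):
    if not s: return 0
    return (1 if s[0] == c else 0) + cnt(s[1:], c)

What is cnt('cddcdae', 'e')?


s[0]='c' != 'e' -> 0
s[0]='d' != 'e' -> 0
s[0]='d' != 'e' -> 0
s[0]='c' != 'e' -> 0
s[0]='d' != 'e' -> 0
s[0]='a' != 'e' -> 0
s[0]='e' == 'e' -> 1
Sum: 0 + 0 + 0 + 0 + 0 + 0 + 1 = 1

1


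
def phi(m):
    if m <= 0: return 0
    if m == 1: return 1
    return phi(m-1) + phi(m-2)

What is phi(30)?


Computing phi(30) bottom-up:
phi(0) = 0
phi(1) = 1
phi(2) = phi(1) + phi(0) = 1 + 0 = 1
phi(3) = phi(2) + phi(1) = 1 + 1 = 2
phi(4) = phi(3) + phi(2) = 2 + 1 = 3
phi(5) = phi(4) + phi(3) = 3 + 2 = 5
phi(6) = phi(5) + phi(4) = 5 + 3 = 8
phi(7) = phi(6) + phi(5) = 8 + 5 = 13
phi(8) = phi(7) + phi(6) = 13 + 8 = 21
phi(9) = phi(8) + phi(7) = 21 + 13 = 34
phi(10) = phi(9) + phi(8) = 34 + 21 = 55
phi(11) = phi(10) + phi(9) = 55 + 34 = 89
phi(12) = phi(11) + phi(10) = 89 + 55 = 144
phi(13) = phi(12) + phi(11) = 144 + 89 = 233
phi(14) = phi(13) + phi(12) = 233 + 144 = 377
phi(15) = phi(14) + phi(13) = 377 + 233 = 610
phi(16) = phi(15) + phi(14) = 610 + 377 = 987
phi(17) = phi(16) + phi(15) = 987 + 610 = 1597
phi(18) = phi(17) + phi(16) = 1597 + 987 = 2584
phi(19) = phi(18) + phi(17) = 2584 + 1597 = 4181
phi(20) = phi(19) + phi(18) = 4181 + 2584 = 6765
phi(21) = phi(20) + phi(19) = 6765 + 4181 = 10946
phi(22) = phi(21) + phi(20) = 10946 + 6765 = 17711
phi(23) = phi(22) + phi(21) = 17711 + 10946 = 28657
phi(24) = phi(23) + phi(22) = 28657 + 17711 = 46368
phi(25) = phi(24) + phi(23) = 46368 + 28657 = 75025
phi(26) = phi(25) + phi(24) = 75025 + 46368 = 121393
phi(27) = phi(26) + phi(25) = 121393 + 75025 = 196418
phi(28) = phi(27) + phi(26) = 196418 + 121393 = 317811
phi(29) = phi(28) + phi(27) = 317811 + 196418 = 514229
phi(30) = phi(29) + phi(28) = 514229 + 317811 = 832040

832040


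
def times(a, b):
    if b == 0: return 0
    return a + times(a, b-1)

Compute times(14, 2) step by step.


times(14, 2) = 14 + times(14, 1)
times(14, 1) = 14 + times(14, 0)
times(14, 0) = 0  (base case)
Total: 14 + 14 + 0 = 28

28


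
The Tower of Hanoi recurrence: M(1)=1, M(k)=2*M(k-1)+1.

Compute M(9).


M(9) = 2 * M(8) + 1
M(8) = 2 * M(7) + 1
M(7) = 2 * M(6) + 1
M(6) = 2 * M(5) + 1
M(5) = 2 * M(4) + 1
M(4) = 2 * M(3) + 1
M(3) = 2 * M(2) + 1
M(2) = 2 * M(1) + 1
M(1) = 1  (base case)
M(2) = 2 * 1 + 1 = 3
M(3) = 2 * 3 + 1 = 7
M(4) = 2 * 7 + 1 = 15
M(5) = 2 * 15 + 1 = 31
M(6) = 2 * 31 + 1 = 63
M(7) = 2 * 63 + 1 = 127
M(8) = 2 * 127 + 1 = 255
M(9) = 2 * 255 + 1 = 511

511


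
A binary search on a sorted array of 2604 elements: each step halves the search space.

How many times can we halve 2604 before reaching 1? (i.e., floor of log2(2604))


2604 / 2 = 1302
1302 / 2 = 651
651 / 2 = 325
325 / 2 = 162
162 / 2 = 81
81 / 2 = 40
40 / 2 = 20
20 / 2 = 10
10 / 2 = 5
5 / 2 = 2
2 / 2 = 1
Reached 1 after 11 halvings

11


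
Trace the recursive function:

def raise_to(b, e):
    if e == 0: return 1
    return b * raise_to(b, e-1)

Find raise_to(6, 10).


raise_to(6, 10)
= 6 * raise_to(6, 9)
= 6 * 6 * raise_to(6, 8)
= 6 * 6 * 6 * raise_to(6, 7)
= 6 * 6 * 6 * 6 * raise_to(6, 6)
= 6 * 6 * 6 * 6 * 6 * raise_to(6, 5)
= 6 * 6 * 6 * 6 * 6 * 6 * raise_to(6, 4)
= 6 * 6 * 6 * 6 * 6 * 6 * 6 * raise_to(6, 3)
= 6 * 6 * 6 * 6 * 6 * 6 * 6 * 6 * raise_to(6, 2)
= 6 * 6 * 6 * 6 * 6 * 6 * 6 * 6 * 6 * raise_to(6, 1)
= 6 * 6 * 6 * 6 * 6 * 6 * 6 * 6 * 6 * 6 * raise_to(6, 0)
= 6 * 6 * 6 * 6 * 6 * 6 * 6 * 6 * 6 * 6 * 1
= 60466176

60466176


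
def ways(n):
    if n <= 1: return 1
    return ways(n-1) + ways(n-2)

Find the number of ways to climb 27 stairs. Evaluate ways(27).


Building up from base cases:
ways(0) = 1
ways(1) = 1
ways(2) = ways(1) + ways(0) = 1 + 1 = 2
ways(3) = ways(2) + ways(1) = 2 + 1 = 3
ways(4) = ways(3) + ways(2) = 3 + 2 = 5
ways(5) = ways(4) + ways(3) = 5 + 3 = 8
ways(6) = ways(5) + ways(4) = 8 + 5 = 13
ways(7) = ways(6) + ways(5) = 13 + 8 = 21
ways(8) = ways(7) + ways(6) = 21 + 13 = 34
ways(9) = ways(8) + ways(7) = 34 + 21 = 55
ways(10) = ways(9) + ways(8) = 55 + 34 = 89
ways(11) = ways(10) + ways(9) = 89 + 55 = 144
ways(12) = ways(11) + ways(10) = 144 + 89 = 233
ways(13) = ways(12) + ways(11) = 233 + 144 = 377
ways(14) = ways(13) + ways(12) = 377 + 233 = 610
ways(15) = ways(14) + ways(13) = 610 + 377 = 987
ways(16) = ways(15) + ways(14) = 987 + 610 = 1597
ways(17) = ways(16) + ways(15) = 1597 + 987 = 2584
ways(18) = ways(17) + ways(16) = 2584 + 1597 = 4181
ways(19) = ways(18) + ways(17) = 4181 + 2584 = 6765
ways(20) = ways(19) + ways(18) = 6765 + 4181 = 10946
ways(21) = ways(20) + ways(19) = 10946 + 6765 = 17711
ways(22) = ways(21) + ways(20) = 17711 + 10946 = 28657
ways(23) = ways(22) + ways(21) = 28657 + 17711 = 46368
ways(24) = ways(23) + ways(22) = 46368 + 28657 = 75025
ways(25) = ways(24) + ways(23) = 75025 + 46368 = 121393
ways(26) = ways(25) + ways(24) = 121393 + 75025 = 196418
ways(27) = ways(26) + ways(25) = 196418 + 121393 = 317811

317811


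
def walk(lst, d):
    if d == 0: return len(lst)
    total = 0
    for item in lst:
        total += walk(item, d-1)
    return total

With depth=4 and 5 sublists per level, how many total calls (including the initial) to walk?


At depth 0 (root): 1 call
At depth 1: each of 1 parents calls walk on 5 children = 5 calls
At depth 2: each of 5 parents calls walk on 5 children = 25 calls
At depth 3: each of 25 parents calls walk on 5 children = 125 calls
At depth 4: each of 125 parents calls walk on 5 children = 625 calls
Total: 1 + 5 + 25 + 125 + 625 = 781

781


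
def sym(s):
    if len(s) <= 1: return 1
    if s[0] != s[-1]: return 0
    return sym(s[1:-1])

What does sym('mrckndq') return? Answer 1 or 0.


sym('mrckndq'): s[0]='m' != s[-1]='q' -> return 0
Result: 0 (not a palindrome)

0


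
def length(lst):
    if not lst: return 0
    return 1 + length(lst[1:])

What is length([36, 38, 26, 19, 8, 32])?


length([36, 38, 26, 19, 8, 32]) = 1 + length([38, 26, 19, 8, 32])
length([38, 26, 19, 8, 32]) = 1 + length([26, 19, 8, 32])
length([26, 19, 8, 32]) = 1 + length([19, 8, 32])
length([19, 8, 32]) = 1 + length([8, 32])
length([8, 32]) = 1 + length([32])
length([32]) = 1 + length([])
length([]) = 0  (base case)
Unwinding: 1 + 1 + 1 + 1 + 1 + 1 + 0 = 6

6


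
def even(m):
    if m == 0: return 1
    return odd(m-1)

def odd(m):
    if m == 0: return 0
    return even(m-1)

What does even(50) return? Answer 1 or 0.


even(50) = odd(49)
odd(49) = even(48)
even(48) = odd(47)
odd(47) = even(46)
even(46) = odd(45)
odd(45) = even(44)
even(44) = odd(43)
odd(43) = even(42)
even(42) = odd(41)
odd(41) = even(40)
even(40) = odd(39)
odd(39) = even(38)
even(38) = odd(37)
odd(37) = even(36)
even(36) = odd(35)
odd(35) = even(34)
even(34) = odd(33)
odd(33) = even(32)
even(32) = odd(31)
odd(31) = even(30)
even(30) = odd(29)
odd(29) = even(28)
even(28) = odd(27)
odd(27) = even(26)
even(26) = odd(25)
odd(25) = even(24)
even(24) = odd(23)
odd(23) = even(22)
even(22) = odd(21)
odd(21) = even(20)
even(20) = odd(19)
odd(19) = even(18)
even(18) = odd(17)
odd(17) = even(16)
even(16) = odd(15)
odd(15) = even(14)
even(14) = odd(13)
odd(13) = even(12)
even(12) = odd(11)
odd(11) = even(10)
even(10) = odd(9)
odd(9) = even(8)
even(8) = odd(7)
odd(7) = even(6)
even(6) = odd(5)
odd(5) = even(4)
even(4) = odd(3)
odd(3) = even(2)
even(2) = odd(1)
odd(1) = even(0)
even(0) = 1  (base case)
Result: 1

1


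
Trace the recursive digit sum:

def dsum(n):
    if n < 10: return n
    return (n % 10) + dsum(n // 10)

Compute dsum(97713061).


dsum(97713061) = 1 + dsum(9771306)
dsum(9771306) = 6 + dsum(977130)
dsum(977130) = 0 + dsum(97713)
dsum(97713) = 3 + dsum(9771)
dsum(9771) = 1 + dsum(977)
dsum(977) = 7 + dsum(97)
dsum(97) = 7 + dsum(9)
dsum(9) = 9  (base case)
Total: 1 + 6 + 0 + 3 + 1 + 7 + 7 + 9 = 34

34


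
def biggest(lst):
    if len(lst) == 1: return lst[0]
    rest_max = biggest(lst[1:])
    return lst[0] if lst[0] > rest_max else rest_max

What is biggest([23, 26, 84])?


biggest([23, 26, 84]): compare 23 with biggest([26, 84])
biggest([26, 84]): compare 26 with biggest([84])
biggest([84]) = 84  (base case)
Compare 26 with 84 -> 84
Compare 23 with 84 -> 84

84


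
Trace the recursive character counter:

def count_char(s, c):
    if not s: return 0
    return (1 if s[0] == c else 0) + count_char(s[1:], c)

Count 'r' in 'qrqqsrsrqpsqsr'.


s[0]='q' != 'r' -> 0
s[0]='r' == 'r' -> 1
s[0]='q' != 'r' -> 0
s[0]='q' != 'r' -> 0
s[0]='s' != 'r' -> 0
s[0]='r' == 'r' -> 1
s[0]='s' != 'r' -> 0
s[0]='r' == 'r' -> 1
s[0]='q' != 'r' -> 0
s[0]='p' != 'r' -> 0
s[0]='s' != 'r' -> 0
s[0]='q' != 'r' -> 0
s[0]='s' != 'r' -> 0
s[0]='r' == 'r' -> 1
Sum: 0 + 1 + 0 + 0 + 0 + 1 + 0 + 1 + 0 + 0 + 0 + 0 + 0 + 1 = 4

4


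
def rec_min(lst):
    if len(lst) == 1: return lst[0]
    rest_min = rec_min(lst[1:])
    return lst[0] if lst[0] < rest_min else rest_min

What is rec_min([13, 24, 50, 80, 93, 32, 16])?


rec_min([13, 24, 50, 80, 93, 32, 16]): compare 13 with rec_min([24, 50, 80, 93, 32, 16])
rec_min([24, 50, 80, 93, 32, 16]): compare 24 with rec_min([50, 80, 93, 32, 16])
rec_min([50, 80, 93, 32, 16]): compare 50 with rec_min([80, 93, 32, 16])
rec_min([80, 93, 32, 16]): compare 80 with rec_min([93, 32, 16])
rec_min([93, 32, 16]): compare 93 with rec_min([32, 16])
rec_min([32, 16]): compare 32 with rec_min([16])
rec_min([16]) = 16  (base case)
Compare 32 with 16 -> 16
Compare 93 with 16 -> 16
Compare 80 with 16 -> 16
Compare 50 with 16 -> 16
Compare 24 with 16 -> 16
Compare 13 with 16 -> 13

13


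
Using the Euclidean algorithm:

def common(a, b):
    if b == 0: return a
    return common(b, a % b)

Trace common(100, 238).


common(100, 238) = common(238, 100)
common(238, 100) = common(100, 38)
common(100, 38) = common(38, 24)
common(38, 24) = common(24, 14)
common(24, 14) = common(14, 10)
common(14, 10) = common(10, 4)
common(10, 4) = common(4, 2)
common(4, 2) = common(2, 0)
common(2, 0) = 2  (base case)

2


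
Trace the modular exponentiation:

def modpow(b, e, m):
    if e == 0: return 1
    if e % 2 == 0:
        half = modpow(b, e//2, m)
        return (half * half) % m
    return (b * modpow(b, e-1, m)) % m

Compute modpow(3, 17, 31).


modpow(3, 17, 31): e is odd, compute modpow(3, 16, 31)
  modpow(3, 16, 31): e is even, compute modpow(3, 8, 31)
    modpow(3, 8, 31): e is even, compute modpow(3, 4, 31)
      modpow(3, 4, 31): e is even, compute modpow(3, 2, 31)
        modpow(3, 2, 31): e is even, compute modpow(3, 1, 31)
          modpow(3, 1, 31): e is odd, compute modpow(3, 0, 31)
          modpow(3, 0, 31) = 1
          (3 * 1) % 31 = 3
        half=3, (3*3) % 31 = 9
      half=9, (9*9) % 31 = 19
    half=19, (19*19) % 31 = 20
  half=20, (20*20) % 31 = 28
(3 * 28) % 31 = 22

22


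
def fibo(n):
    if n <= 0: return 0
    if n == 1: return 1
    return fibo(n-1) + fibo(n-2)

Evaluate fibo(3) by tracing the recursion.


Computing fibo(3) bottom-up:
fibo(0) = 0
fibo(1) = 1
fibo(2) = fibo(1) + fibo(0) = 1 + 0 = 1
fibo(3) = fibo(2) + fibo(1) = 1 + 1 = 2

2


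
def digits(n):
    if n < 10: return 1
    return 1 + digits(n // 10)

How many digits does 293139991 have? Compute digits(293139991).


digits(293139991) = 1 + digits(29313999)
digits(29313999) = 1 + digits(2931399)
digits(2931399) = 1 + digits(293139)
digits(293139) = 1 + digits(29313)
digits(29313) = 1 + digits(2931)
digits(2931) = 1 + digits(293)
digits(293) = 1 + digits(29)
digits(29) = 1 + digits(2)
digits(2) = 1  (base case: 2 < 10)
Unwinding: 1 + 1 + 1 + 1 + 1 + 1 + 1 + 1 + 1 = 9

9


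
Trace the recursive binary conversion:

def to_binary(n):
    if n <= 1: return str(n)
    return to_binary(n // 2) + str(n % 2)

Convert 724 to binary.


to_binary(724) = to_binary(362) + '0'
to_binary(362) = to_binary(181) + '0'
to_binary(181) = to_binary(90) + '1'
to_binary(90) = to_binary(45) + '0'
to_binary(45) = to_binary(22) + '1'
to_binary(22) = to_binary(11) + '0'
to_binary(11) = to_binary(5) + '1'
to_binary(5) = to_binary(2) + '1'
to_binary(2) = to_binary(1) + '0'
to_binary(1) = '1'  (base case)
Concatenating: '1' + '0' + '1' + '1' + '0' + '1' + '0' + '1' + '0' + '0' = '1011010100'

1011010100


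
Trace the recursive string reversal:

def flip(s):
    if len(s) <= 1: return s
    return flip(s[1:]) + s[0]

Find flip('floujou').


flip('floujou') = flip('loujou') + 'f'
flip('loujou') = flip('oujou') + 'l'
flip('oujou') = flip('ujou') + 'o'
flip('ujou') = flip('jou') + 'u'
flip('jou') = flip('ou') + 'j'
flip('ou') = flip('u') + 'o'
flip('u') = 'u'  (base case)
Concatenating: 'u' + 'o' + 'j' + 'u' + 'o' + 'l' + 'f' = 'uojuolf'

uojuolf


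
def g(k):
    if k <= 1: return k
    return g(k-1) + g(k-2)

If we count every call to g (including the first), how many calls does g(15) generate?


Let C(n) = total calls for g(n)
C(0) = 1, C(1) = 1
C(2) = 1 + C(1) + C(0) = 1 + 1 + 1 = 3
C(3) = 1 + C(2) + C(1) = 1 + 3 + 1 = 5
C(4) = 1 + C(3) + C(2) = 1 + 5 + 3 = 9
C(5) = 1 + C(4) + C(3) = 1 + 9 + 5 = 15
C(6) = 1 + C(5) + C(4) = 1 + 15 + 9 = 25
C(7) = 1 + C(6) + C(5) = 1 + 25 + 15 = 41
C(8) = 1 + C(7) + C(6) = 1 + 41 + 25 = 67
C(9) = 1 + C(8) + C(7) = 1 + 67 + 41 = 109
C(10) = 1 + C(9) + C(8) = 1 + 109 + 67 = 177
C(11) = 1 + C(10) + C(9) = 1 + 177 + 109 = 287
C(12) = 1 + C(11) + C(10) = 1 + 287 + 177 = 465
C(13) = 1 + C(12) + C(11) = 1 + 465 + 287 = 753
C(14) = 1 + C(13) + C(12) = 1 + 753 + 465 = 1219
C(15) = 1 + C(14) + C(13) = 1 + 1219 + 753 = 1973

1973


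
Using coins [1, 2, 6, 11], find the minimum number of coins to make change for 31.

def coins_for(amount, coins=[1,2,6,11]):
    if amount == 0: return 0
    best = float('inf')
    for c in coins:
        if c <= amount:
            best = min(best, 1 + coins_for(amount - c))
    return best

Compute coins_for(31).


Building up with DP:
coins_for(0) = 0
coins_for(1) = min(1+coins_for(0)=1+0=1) = 1
coins_for(2) = min(1+coins_for(1)=1+1=2, 1+coins_for(0)=1+0=1) = 1
coins_for(3) = min(1+coins_for(2)=1+1=2, 1+coins_for(1)=1+1=2) = 2
coins_for(4) = min(1+coins_for(3)=1+2=3, 1+coins_for(2)=1+1=2) = 2
coins_for(5) = min(1+coins_for(4)=1+2=3, 1+coins_for(3)=1+2=3) = 3
coins_for(6) = min(1+coins_for(5)=1+3=4, 1+coins_for(4)=1+2=3, 1+coins_for(0)=1+0=1) = 1
coins_for(7) = min(1+coins_for(6)=1+1=2, 1+coins_for(5)=1+3=4, 1+coins_for(1)=1+1=2) = 2
coins_for(8) = min(1+coins_for(7)=1+2=3, 1+coins_for(6)=1+1=2, 1+coins_for(2)=1+1=2) = 2
coins_for(9) = min(1+coins_for(8)=1+2=3, 1+coins_for(7)=1+2=3, 1+coins_for(3)=1+2=3) = 3
coins_for(10) = min(1+coins_for(9)=1+3=4, 1+coins_for(8)=1+2=3, 1+coins_for(4)=1+2=3) = 3
coins_for(11) = min(1+coins_for(10)=1+3=4, 1+coins_for(9)=1+3=4, 1+coins_for(5)=1+3=4, 1+coins_for(0)=1+0=1) = 1
coins_for(12) = min(1+coins_for(11)=1+1=2, 1+coins_for(10)=1+3=4, 1+coins_for(6)=1+1=2, 1+coins_for(1)=1+1=2) = 2
coins_for(13) = min(1+coins_for(12)=1+2=3, 1+coins_for(11)=1+1=2, 1+coins_for(7)=1+2=3, 1+coins_for(2)=1+1=2) = 2
coins_for(14) = min(1+coins_for(13)=1+2=3, 1+coins_for(12)=1+2=3, 1+coins_for(8)=1+2=3, 1+coins_for(3)=1+2=3) = 3
coins_for(15) = min(1+coins_for(14)=1+3=4, 1+coins_for(13)=1+2=3, 1+coins_for(9)=1+3=4, 1+coins_for(4)=1+2=3) = 3
coins_for(16) = min(1+coins_for(15)=1+3=4, 1+coins_for(14)=1+3=4, 1+coins_for(10)=1+3=4, 1+coins_for(5)=1+3=4) = 4
coins_for(17) = min(1+coins_for(16)=1+4=5, 1+coins_for(15)=1+3=4, 1+coins_for(11)=1+1=2, 1+coins_for(6)=1+1=2) = 2
coins_for(18) = min(1+coins_for(17)=1+2=3, 1+coins_for(16)=1+4=5, 1+coins_for(12)=1+2=3, 1+coins_for(7)=1+2=3) = 3
coins_for(19) = min(1+coins_for(18)=1+3=4, 1+coins_for(17)=1+2=3, 1+coins_for(13)=1+2=3, 1+coins_for(8)=1+2=3) = 3
coins_for(20) = min(1+coins_for(19)=1+3=4, 1+coins_for(18)=1+3=4, 1+coins_for(14)=1+3=4, 1+coins_for(9)=1+3=4) = 4
coins_for(21) = min(1+coins_for(20)=1+4=5, 1+coins_for(19)=1+3=4, 1+coins_for(15)=1+3=4, 1+coins_for(10)=1+3=4) = 4
coins_for(22) = min(1+coins_for(21)=1+4=5, 1+coins_for(20)=1+4=5, 1+coins_for(16)=1+4=5, 1+coins_for(11)=1+1=2) = 2
coins_for(23) = min(1+coins_for(22)=1+2=3, 1+coins_for(21)=1+4=5, 1+coins_for(17)=1+2=3, 1+coins_for(12)=1+2=3) = 3
coins_for(24) = min(1+coins_for(23)=1+3=4, 1+coins_for(22)=1+2=3, 1+coins_for(18)=1+3=4, 1+coins_for(13)=1+2=3) = 3
coins_for(25) = min(1+coins_for(24)=1+3=4, 1+coins_for(23)=1+3=4, 1+coins_for(19)=1+3=4, 1+coins_for(14)=1+3=4) = 4
coins_for(26) = min(1+coins_for(25)=1+4=5, 1+coins_for(24)=1+3=4, 1+coins_for(20)=1+4=5, 1+coins_for(15)=1+3=4) = 4
coins_for(27) = min(1+coins_for(26)=1+4=5, 1+coins_for(25)=1+4=5, 1+coins_for(21)=1+4=5, 1+coins_for(16)=1+4=5) = 5
coins_for(28) = min(1+coins_for(27)=1+5=6, 1+coins_for(26)=1+4=5, 1+coins_for(22)=1+2=3, 1+coins_for(17)=1+2=3) = 3
coins_for(29) = min(1+coins_for(28)=1+3=4, 1+coins_for(27)=1+5=6, 1+coins_for(23)=1+3=4, 1+coins_for(18)=1+3=4) = 4
coins_for(30) = min(1+coins_for(29)=1+4=5, 1+coins_for(28)=1+3=4, 1+coins_for(24)=1+3=4, 1+coins_for(19)=1+3=4) = 4
coins_for(31) = min(1+coins_for(30)=1+4=5, 1+coins_for(29)=1+4=5, 1+coins_for(25)=1+4=5, 1+coins_for(20)=1+4=5) = 5

5
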